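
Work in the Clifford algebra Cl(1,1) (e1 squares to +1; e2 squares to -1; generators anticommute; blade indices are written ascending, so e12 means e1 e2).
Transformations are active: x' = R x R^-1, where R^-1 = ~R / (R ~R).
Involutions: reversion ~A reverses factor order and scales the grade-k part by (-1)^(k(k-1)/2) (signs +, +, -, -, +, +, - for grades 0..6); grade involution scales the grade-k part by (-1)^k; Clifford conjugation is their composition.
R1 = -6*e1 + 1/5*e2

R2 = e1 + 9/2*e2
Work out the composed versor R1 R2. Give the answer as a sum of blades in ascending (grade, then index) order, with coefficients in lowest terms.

Distribute over the terms of R1 (each basis-blade product reordered to ascending indices, repeated generators contracted through their squares):
(-6*e1) R2 = -6 - 27*e12
(1/5*e2) R2 = -9/10 - 1/5*e12
Summing the partial products and collecting blades:
Answer: -69/10 - 136/5*e12


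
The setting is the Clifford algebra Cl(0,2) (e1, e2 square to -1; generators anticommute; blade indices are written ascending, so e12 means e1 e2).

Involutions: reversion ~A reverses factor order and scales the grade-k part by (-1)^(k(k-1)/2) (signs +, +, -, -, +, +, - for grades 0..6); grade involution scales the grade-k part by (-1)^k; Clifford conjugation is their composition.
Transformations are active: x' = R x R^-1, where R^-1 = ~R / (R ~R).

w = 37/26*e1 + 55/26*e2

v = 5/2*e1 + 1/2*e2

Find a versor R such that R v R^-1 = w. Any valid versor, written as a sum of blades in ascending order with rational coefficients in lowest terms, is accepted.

A norm check does it: q(v) = q(w) = -13/2, hence R = v + w = 51/13*e1 + 34/13*e2 realises the map — parallel part kept, (v - w)/2 negated, v carried to w.
Answer: 51/13*e1 + 34/13*e2


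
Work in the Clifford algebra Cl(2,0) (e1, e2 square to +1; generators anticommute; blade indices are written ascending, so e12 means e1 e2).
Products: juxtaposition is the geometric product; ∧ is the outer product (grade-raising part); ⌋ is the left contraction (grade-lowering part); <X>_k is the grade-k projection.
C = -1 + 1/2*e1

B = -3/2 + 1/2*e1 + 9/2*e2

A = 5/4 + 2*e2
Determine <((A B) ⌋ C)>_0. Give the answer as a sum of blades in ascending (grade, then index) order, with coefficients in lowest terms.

step 1: 57/8 + 5/8*e1 + 21/8*e2 - e12
step 2: -109/16 + 57/16*e1
step 3: -109/16
Answer: -109/16


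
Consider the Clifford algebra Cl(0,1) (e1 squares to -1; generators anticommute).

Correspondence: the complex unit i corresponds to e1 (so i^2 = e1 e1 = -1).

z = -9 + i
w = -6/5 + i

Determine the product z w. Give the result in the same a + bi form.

In blades: z = -9 + e1, w = -6/5 + e1.
Distribute z over w term by term (generator squares from the signature, products reordered to ascending indices): (-9)*w = 54/5 - 9*e1; (e1)*w = -1 - 6/5*e1.
Sum: 49/5 - 51/5*e1; translating back through the correspondence:
Answer: 49/5 - 51/5*i


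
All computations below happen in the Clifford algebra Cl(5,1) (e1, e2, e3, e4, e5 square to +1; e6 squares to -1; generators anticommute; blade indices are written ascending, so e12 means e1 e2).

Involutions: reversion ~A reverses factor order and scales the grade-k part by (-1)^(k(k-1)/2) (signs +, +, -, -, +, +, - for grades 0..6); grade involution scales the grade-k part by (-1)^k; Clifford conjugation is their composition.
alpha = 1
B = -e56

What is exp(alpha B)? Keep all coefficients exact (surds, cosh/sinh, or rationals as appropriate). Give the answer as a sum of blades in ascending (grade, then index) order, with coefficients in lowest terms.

B^2 = (-1)^2*(e56)^2 = 1*(+1) = 1 (a basis 2-blade squares to minus the product of its generators' squares).
B^2 = 1 — B^2 > 0, so the exponential closes hyperbolically: l = 1, alpha*l = 1, so exp(alpha B) = cosh(1) + (sinh(1)/1)*B = cosh(1) + (sinh(1))*B.
Answer: cosh(1) - sinh(1)*e56


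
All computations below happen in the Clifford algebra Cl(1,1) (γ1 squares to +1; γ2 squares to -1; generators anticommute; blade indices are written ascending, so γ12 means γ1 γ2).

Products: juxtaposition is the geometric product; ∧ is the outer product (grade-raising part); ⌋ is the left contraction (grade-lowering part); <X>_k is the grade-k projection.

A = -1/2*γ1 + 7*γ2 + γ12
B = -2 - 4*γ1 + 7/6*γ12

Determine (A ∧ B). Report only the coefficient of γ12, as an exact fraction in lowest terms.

step 1: γ1 - 14*γ2 + 26*γ12
Answer: 26


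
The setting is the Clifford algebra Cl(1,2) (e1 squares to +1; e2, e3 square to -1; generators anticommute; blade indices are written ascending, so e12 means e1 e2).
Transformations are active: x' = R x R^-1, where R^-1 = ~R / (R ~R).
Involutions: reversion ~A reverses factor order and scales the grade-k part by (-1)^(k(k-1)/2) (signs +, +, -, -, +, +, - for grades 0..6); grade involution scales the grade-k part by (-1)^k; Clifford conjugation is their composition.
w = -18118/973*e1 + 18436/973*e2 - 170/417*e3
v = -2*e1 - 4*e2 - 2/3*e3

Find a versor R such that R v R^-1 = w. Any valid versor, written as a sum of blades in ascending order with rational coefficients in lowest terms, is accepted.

Why this works: both vectors square to -112/9, so q(v) = q(w) and R = v + w = -20064/973*e1 + 14544/973*e2 - 448/417*e3 carries v to w — its own direction survives, the complement (v - w)/2 flips.
Answer: -20064/973*e1 + 14544/973*e2 - 448/417*e3


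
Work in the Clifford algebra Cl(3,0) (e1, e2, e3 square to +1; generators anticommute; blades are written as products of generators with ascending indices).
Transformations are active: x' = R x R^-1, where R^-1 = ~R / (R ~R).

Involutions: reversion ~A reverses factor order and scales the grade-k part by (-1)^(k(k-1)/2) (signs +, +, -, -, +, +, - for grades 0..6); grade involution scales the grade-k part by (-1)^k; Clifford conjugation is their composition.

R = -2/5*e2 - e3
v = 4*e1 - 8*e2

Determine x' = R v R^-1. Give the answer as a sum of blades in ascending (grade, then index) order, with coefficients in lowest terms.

~R = -2/5*e2 - e3, and R ~R = 29/25, so R^-1 = ~R / (29/25).
R v = 16/5 + 8/5*e1 e2 + 4*e1 e3 - 8*e2 e3
Answer: -4*e1 + 168/29*e2 - 160/29*e3


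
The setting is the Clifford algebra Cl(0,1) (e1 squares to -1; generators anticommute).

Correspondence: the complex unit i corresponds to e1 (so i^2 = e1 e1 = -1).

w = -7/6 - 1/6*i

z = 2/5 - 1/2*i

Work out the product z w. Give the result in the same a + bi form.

In blades: z = 2/5 - 1/2*e1, w = -7/6 - 1/6*e1.
Distribute z over w term by term (generator squares from the signature, products reordered to ascending indices): (2/5)*w = -7/15 - 1/15*e1; (-1/2*e1)*w = -1/12 + 7/12*e1.
Sum: -11/20 + 31/60*e1; translating back through the correspondence:
Answer: -11/20 + 31/60*i


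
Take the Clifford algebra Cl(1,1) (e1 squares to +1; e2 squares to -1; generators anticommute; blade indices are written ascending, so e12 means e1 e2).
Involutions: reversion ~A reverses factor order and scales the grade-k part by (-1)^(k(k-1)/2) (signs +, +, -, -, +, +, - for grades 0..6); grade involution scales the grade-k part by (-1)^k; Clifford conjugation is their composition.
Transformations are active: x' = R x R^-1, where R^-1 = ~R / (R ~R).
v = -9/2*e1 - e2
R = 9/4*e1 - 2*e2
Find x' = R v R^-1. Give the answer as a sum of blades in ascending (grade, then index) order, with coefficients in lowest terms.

~R = 9/4*e1 - 2*e2, and R ~R = 17/16, so R^-1 = ~R / (17/16).
R v = -97/8 - 45/4*e12
Answer: -1593/34*e1 + 793/17*e2


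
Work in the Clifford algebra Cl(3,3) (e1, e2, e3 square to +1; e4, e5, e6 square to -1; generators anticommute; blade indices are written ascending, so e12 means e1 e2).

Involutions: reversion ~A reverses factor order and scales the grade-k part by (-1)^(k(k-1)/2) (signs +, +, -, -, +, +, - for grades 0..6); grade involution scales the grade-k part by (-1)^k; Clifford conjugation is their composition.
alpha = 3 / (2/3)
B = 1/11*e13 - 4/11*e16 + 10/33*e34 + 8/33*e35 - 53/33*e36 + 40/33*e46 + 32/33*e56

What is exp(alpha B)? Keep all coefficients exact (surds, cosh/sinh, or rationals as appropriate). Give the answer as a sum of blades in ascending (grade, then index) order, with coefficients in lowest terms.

B^2 term by term: the squares give (1/11)^2*(e13)^2 + (-4/11)^2*(e16)^2 + (10/33)^2*(e34)^2 + (8/33)^2*(e35)^2 + (-53/33)^2*(e36)^2 + (40/33)^2*(e46)^2 + (32/33)^2*(e56)^2 = 1/121*(-1) + 16/121*(+1) + 100/1089*(+1) + 64/1089*(+1) + 2809/1089*(+1) + 1600/1089*(-1) + 1024/1089*(-1) = 4/9 (each basis 2-blade squares to minus the product of its generators' squares); cross terms between blades sharing an index anticommute and cancel; the commuting (index-disjoint) pairs give grade-4 terms 2*c*c'*(blade product), which cancel blade by blade — e1346: 80/363 - 80/363 = 0; e1356: 64/363 - 64/363 = 0; e3456: 640/1089 - 640/1089 = 0 — confirming B is simple. So B^2 = 4/9.
B^2 = 4/9 — the series telescopes hyperbolically here: l = 2/3, alpha*l = 3, so exp(alpha B) = cosh(3) + (sinh(3)/(2/3))*B = cosh(3) + (3*sinh(3)/2)*B.
Answer: cosh(3) + 3*sinh(3)/22*e13 - 6*sinh(3)/11*e16 + 5*sinh(3)/11*e34 + 4*sinh(3)/11*e35 - 53*sinh(3)/22*e36 + 20*sinh(3)/11*e46 + 16*sinh(3)/11*e56


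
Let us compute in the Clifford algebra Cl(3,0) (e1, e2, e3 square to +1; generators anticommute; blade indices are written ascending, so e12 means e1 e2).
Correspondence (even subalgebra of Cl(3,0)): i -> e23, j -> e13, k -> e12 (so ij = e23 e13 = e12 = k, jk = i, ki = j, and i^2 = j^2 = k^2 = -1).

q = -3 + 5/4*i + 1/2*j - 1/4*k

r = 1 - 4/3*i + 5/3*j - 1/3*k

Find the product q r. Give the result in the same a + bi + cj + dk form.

In blades: q = -3 - 1/4*e12 + 1/2*e13 + 5/4*e23, r = 1 - 1/3*e12 + 5/3*e13 - 4/3*e23.
Distribute q over r term by term (generator squares from the signature, products reordered to ascending indices): (-3)*r = -3 + e12 - 5*e13 + 4*e23; (-1/4*e12)*r = -1/12 - 1/4*e12 + 1/3*e13 + 5/12*e23; (1/2*e13)*r = -5/6 + 2/3*e12 + 1/2*e13 - 1/6*e23; (5/4*e23)*r = 5/3 + 25/12*e12 + 5/12*e13 + 5/4*e23.
Sum: -9/4 + 7/2*e12 - 15/4*e13 + 11/2*e23; translating back through the correspondence:
Answer: -9/4 + 11/2*i - 15/4*j + 7/2*k


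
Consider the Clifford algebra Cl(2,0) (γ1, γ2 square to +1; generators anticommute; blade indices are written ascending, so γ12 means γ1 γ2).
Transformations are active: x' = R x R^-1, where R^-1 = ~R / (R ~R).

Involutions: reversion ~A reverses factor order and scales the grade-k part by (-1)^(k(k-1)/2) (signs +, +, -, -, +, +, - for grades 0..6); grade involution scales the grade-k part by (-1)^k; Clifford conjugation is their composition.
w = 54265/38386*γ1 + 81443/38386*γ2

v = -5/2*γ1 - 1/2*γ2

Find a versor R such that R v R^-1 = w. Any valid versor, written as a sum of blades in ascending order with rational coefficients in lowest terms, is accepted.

Equal squares first: v^2 = w^2 = 13/2. Then v + w = -20850/19193*γ1 + 31125/19193*γ2 is a versor taking v to w, provided it is invertible.
Answer: -20850/19193*γ1 + 31125/19193*γ2


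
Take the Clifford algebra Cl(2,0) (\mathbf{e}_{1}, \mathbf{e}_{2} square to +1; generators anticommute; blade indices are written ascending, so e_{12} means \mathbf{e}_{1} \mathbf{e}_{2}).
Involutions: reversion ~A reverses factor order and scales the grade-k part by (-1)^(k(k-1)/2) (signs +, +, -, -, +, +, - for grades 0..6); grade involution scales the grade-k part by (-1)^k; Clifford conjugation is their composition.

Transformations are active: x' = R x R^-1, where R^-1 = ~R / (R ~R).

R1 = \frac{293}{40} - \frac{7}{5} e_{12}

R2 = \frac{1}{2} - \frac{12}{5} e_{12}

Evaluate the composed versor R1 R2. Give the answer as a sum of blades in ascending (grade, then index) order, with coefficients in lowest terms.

Distribute over the terms of R1 (each basis-blade product reordered to ascending indices, repeated generators contracted through their squares):
(\frac{293}{40}) R2 = \frac{293}{80} - \frac{879}{50} e_{12}
(-\frac{7}{5} e_{12}) R2 = -\frac{84}{25} - \frac{7}{10} e_{12}
Summing the partial products and collecting blades:
Answer: \frac{121}{400} - \frac{457}{25} e_{12}


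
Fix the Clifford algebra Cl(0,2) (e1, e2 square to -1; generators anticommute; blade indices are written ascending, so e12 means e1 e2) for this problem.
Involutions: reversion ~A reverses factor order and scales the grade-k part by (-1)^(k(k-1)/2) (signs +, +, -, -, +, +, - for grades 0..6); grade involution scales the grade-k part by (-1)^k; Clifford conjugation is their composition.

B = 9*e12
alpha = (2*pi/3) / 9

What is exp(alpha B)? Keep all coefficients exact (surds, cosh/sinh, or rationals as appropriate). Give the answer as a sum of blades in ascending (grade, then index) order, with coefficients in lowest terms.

B^2 = (9)^2*(e12)^2 = 81*(-1) = -81 (a basis 2-blade squares to minus the product of its generators' squares).
B^2 = -81 — a negative square means the series sums to a rotation: l = 9, alpha*l = 2*pi/3, so exp(alpha B) = cos(2*pi/3) + (sin(2*pi/3)/9)*B = -1/2 + (sqrt(3)/18)*B.
Answer: -1/2 + sqrt(3)/2*e12


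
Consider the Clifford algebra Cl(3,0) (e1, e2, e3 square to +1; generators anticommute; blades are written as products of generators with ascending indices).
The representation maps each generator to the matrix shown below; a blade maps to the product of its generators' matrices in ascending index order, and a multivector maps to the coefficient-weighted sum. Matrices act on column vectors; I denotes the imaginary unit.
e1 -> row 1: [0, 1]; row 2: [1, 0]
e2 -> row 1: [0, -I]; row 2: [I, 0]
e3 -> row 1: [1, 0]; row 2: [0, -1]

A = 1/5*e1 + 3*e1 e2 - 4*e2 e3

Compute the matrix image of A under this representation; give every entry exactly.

Bivector images (products of the table entries): rho(e1 e2) = rho(e1)rho(e2) = row 1: [I, 0]; row 2: [0, -I]; rho(e2 e3) = rho(e2)rho(e3) = row 1: [0, I]; row 2: [I, 0].
M = (1/5)*rho(e1) + (3)*rho(e1 e2) + (-4)*rho(e2 e3), summed entrywise:
Answer: row 1: [3*I, 1/5 - 4*I]; row 2: [1/5 - 4*I, -3*I]


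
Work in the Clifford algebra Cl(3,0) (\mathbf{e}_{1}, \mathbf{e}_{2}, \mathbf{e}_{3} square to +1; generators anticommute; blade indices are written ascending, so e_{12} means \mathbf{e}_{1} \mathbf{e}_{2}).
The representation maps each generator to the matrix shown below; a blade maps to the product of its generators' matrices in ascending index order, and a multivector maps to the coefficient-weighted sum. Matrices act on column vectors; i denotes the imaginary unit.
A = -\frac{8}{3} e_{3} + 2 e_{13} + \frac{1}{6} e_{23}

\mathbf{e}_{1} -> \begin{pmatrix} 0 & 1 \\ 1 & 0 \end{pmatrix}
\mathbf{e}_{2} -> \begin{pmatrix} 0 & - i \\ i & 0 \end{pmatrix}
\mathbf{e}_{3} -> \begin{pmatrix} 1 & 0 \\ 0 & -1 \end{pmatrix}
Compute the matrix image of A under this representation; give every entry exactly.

Bivector images (products of the table entries): rho(e_{13}) = rho(\mathbf{e}_{1})rho(\mathbf{e}_{3}) = \begin{pmatrix} 0 & -1 \\ 1 & 0 \end{pmatrix}; rho(e_{23}) = rho(\mathbf{e}_{2})rho(\mathbf{e}_{3}) = \begin{pmatrix} 0 & i \\ i & 0 \end{pmatrix}.
M = (-\frac{8}{3})*rho(e_{3}) + (2)*rho(e_{13}) + (\frac{1}{6})*rho(e_{23}), summed entrywise:
Answer: \begin{pmatrix} - \frac{8}{3} & -2 + \frac{i}{6} \\ 2 + \frac{i}{6} & \frac{8}{3} \end{pmatrix}


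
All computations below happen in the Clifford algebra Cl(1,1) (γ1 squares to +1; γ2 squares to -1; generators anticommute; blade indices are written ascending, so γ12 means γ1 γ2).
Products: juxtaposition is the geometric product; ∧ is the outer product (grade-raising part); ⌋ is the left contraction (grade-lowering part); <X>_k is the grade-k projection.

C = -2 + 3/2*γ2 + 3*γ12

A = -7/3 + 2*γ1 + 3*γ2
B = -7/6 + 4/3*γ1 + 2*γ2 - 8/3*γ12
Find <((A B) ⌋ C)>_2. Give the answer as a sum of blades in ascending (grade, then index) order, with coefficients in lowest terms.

step 1: -11/18 - 121/9*γ1 - 27/2*γ2 + 56/9*γ12
step 2: 1445/36 - 81/2*γ1 - 165/4*γ2 - 11/6*γ12
step 3: -11/6*γ12
Answer: -11/6*γ12


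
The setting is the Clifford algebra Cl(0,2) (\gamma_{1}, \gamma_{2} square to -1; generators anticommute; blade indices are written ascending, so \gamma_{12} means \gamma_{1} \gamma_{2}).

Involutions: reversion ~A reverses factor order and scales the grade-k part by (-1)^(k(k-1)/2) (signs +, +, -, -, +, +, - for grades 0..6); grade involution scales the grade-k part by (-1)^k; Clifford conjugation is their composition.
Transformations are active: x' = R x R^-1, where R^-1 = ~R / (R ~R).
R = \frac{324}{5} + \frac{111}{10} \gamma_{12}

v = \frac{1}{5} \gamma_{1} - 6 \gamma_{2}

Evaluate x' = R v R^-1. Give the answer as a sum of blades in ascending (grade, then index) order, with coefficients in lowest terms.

~R = \frac{324}{5} - \frac{111}{10} \gamma_{12}, and R ~R = \frac{17289}{4}, so R^-1 = ~R / (\frac{17289}{4}).
R v = \frac{1989}{25} \gamma_{1} - \frac{19329}{50} \gamma_{2}
Answer: \frac{30871}{14125} \gamma_{1} - \frac{78978}{14125} \gamma_{2}


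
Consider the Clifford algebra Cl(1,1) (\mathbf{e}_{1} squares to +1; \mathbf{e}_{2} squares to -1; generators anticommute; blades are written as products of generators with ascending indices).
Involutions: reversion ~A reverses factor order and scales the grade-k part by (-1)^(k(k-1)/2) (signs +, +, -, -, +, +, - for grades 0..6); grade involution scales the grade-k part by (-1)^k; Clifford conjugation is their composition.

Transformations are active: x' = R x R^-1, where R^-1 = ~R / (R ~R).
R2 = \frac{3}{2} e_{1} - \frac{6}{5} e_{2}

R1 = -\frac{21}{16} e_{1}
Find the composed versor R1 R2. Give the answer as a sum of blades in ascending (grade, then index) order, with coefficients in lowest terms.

Distribute over the terms of R1 (each basis-blade product reordered to ascending indices, repeated generators contracted through their squares):
(-\frac{21}{16} e_{1}) R2 = -\frac{63}{32} + \frac{63}{40} e_{1} e_{2}
Answer: -\frac{63}{32} + \frac{63}{40} e_{1} e_{2}


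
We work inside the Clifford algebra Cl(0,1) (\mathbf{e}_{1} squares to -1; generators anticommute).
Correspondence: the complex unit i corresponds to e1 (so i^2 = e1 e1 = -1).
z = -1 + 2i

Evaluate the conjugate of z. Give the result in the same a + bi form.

In blades: z = -1 + 2 e_{1}.
Conjugation here is Clifford conjugation: the scalar is fixed and the grade-1 and grade-2 blades all flip sign, giving -1 - 2 e_{1}; translating back:
Answer: -1 - 2i


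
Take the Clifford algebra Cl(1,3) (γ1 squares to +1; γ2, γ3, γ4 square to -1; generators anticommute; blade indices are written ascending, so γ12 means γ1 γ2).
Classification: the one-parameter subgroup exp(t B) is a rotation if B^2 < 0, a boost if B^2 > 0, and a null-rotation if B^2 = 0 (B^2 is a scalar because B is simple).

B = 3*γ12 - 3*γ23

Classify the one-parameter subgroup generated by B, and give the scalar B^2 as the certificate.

B^2 term by term: the squares give (3)^2*(γ12)^2 + (-3)^2*(γ23)^2 = 9*(+1) + 9*(-1) = 0 (each basis 2-blade squares to minus the product of its generators' squares); cross terms between blades sharing an index anticommute and cancel. So B^2 = 0.
Answer: null-rotation, certificate B^2 = 0. The class reads off the invariant scalar 0 directly.


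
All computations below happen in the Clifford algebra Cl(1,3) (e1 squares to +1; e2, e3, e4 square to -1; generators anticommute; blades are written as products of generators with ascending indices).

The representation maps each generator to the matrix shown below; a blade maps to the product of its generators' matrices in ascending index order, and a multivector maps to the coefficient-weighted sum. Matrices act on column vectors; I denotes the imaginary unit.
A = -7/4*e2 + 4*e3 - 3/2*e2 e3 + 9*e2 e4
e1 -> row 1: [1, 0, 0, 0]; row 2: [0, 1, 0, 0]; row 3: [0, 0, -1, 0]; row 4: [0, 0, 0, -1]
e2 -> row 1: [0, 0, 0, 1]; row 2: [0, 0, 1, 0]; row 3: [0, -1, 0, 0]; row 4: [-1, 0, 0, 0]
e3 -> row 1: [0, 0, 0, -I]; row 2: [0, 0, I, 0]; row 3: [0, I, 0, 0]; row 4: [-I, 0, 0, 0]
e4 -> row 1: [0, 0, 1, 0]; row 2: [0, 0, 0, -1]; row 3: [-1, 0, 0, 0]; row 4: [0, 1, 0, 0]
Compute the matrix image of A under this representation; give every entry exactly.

Bivector images (products of the table entries): rho(e2 e3) = rho(e2)rho(e3) = row 1: [-I, 0, 0, 0]; row 2: [0, I, 0, 0]; row 3: [0, 0, -I, 0]; row 4: [0, 0, 0, I]; rho(e2 e4) = rho(e2)rho(e4) = row 1: [0, 1, 0, 0]; row 2: [-1, 0, 0, 0]; row 3: [0, 0, 0, 1]; row 4: [0, 0, -1, 0].
M = (-7/4)*rho(e2) + (4)*rho(e3) + (-3/2)*rho(e2 e3) + (9)*rho(e2 e4), summed entrywise:
Answer: row 1: [3*I/2, 9, 0, -7/4 - 4*I]; row 2: [-9, -3*I/2, -7/4 + 4*I, 0]; row 3: [0, 7/4 + 4*I, 3*I/2, 9]; row 4: [7/4 - 4*I, 0, -9, -3*I/2]


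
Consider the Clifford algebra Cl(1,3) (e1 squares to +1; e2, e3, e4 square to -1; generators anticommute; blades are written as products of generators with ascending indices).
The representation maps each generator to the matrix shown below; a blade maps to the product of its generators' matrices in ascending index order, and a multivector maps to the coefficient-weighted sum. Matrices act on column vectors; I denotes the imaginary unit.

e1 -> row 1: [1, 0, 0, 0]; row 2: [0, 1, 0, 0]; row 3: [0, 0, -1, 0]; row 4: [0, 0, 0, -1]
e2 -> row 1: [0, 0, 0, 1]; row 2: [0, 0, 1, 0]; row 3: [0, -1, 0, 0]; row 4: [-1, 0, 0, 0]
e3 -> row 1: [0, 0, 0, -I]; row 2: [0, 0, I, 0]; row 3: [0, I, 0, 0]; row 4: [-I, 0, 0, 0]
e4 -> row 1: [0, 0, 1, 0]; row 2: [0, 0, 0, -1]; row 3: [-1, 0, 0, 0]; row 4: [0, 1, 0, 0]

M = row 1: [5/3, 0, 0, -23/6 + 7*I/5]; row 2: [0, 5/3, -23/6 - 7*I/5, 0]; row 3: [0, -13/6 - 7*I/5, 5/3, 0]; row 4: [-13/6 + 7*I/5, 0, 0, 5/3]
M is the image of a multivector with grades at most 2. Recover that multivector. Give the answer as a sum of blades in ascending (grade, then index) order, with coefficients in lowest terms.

Method: the blade images are trace-orthogonal — tr(rho(e_A) rho(e_B)^-1) = 4 if A = B and 0 otherwise — and rho(e_A)^-1 = (e_A)^2 * rho(e_A) with (e_A)^2 = +1 or -1, so the coefficient of e_A in the preimage is (e_A)^2 * tr(M rho(e_A))/4.
Nonzero projections over blades of grade <= 2: 1: (1)^2 = +1, tr(M 1) = 20/3, coefficient 5/3; e2: (e2)^2 = -1, tr(M rho(e2)) = 10/3, coefficient -5/6; e3: (e3)^2 = -1, tr(M rho(e3)) = 28/5, coefficient -7/5; e1 e2: (e1 e2)^2 = +1, tr(M rho(e1 e2)) = -12, coefficient -3. Every other blade of grade <= 2 projects to 0.
Answer: 5/3 - 5/6*e2 - 7/5*e3 - 3*e1 e2


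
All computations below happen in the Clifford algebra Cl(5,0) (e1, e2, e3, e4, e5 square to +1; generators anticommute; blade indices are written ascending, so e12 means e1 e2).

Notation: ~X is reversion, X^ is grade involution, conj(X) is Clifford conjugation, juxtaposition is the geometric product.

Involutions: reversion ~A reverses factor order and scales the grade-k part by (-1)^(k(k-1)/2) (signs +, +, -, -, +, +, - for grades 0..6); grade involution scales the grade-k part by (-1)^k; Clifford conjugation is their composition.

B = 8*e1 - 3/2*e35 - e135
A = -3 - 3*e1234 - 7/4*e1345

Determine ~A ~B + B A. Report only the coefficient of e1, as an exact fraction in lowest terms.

first term: -24*e1 + 7/4*e4 - 21/8*e14 - 9/2*e35 - 3*e135 + 24*e234 - 3*e245 + 14*e345 + 9/2*e1245
second term: -24*e1 + 7/4*e4 + 21/8*e14 + 9/2*e35 + 3*e135 - 24*e234 + 3*e245 - 14*e345 + 9/2*e1245
Answer: -48


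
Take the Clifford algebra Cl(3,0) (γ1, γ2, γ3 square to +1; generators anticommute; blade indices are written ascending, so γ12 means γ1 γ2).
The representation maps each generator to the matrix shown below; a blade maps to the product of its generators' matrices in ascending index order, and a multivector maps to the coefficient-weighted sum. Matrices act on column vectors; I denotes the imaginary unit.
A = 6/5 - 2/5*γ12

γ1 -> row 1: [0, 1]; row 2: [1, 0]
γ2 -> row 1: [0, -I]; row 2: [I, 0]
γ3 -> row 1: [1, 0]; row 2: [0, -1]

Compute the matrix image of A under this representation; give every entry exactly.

Bivector images (products of the table entries): rho(γ12) = rho(γ1)rho(γ2) = row 1: [I, 0]; row 2: [0, -I].
M = (6/5)*1 + (-2/5)*rho(γ12), summed entrywise (1 is the identity matrix):
Answer: row 1: [6/5 - 2*I/5, 0]; row 2: [0, 6/5 + 2*I/5]


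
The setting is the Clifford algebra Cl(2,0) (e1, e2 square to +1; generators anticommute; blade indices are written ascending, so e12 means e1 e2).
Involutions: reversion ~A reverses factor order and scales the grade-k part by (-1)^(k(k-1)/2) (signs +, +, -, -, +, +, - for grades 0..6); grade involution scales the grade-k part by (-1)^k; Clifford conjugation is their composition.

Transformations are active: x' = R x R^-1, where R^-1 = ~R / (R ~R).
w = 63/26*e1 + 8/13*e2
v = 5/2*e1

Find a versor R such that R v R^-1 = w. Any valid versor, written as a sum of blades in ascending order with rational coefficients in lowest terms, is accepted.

Construction: equal norms (both 25/4) license R = v + w = 64/13*e1 + 8/13*e2 — nothing changes along that direction, while (v - w)/2 changes sign, so v maps onto w.
Answer: 64/13*e1 + 8/13*e2


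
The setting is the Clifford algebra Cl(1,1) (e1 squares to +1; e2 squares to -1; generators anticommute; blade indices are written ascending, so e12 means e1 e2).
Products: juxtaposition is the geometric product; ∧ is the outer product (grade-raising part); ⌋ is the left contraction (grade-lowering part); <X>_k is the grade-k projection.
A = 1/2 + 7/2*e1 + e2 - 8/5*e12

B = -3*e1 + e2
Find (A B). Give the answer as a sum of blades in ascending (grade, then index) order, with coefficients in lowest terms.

step 1: -23/2 + 1/10*e1 - 43/10*e2 + 13/2*e12
Answer: -23/2 + 1/10*e1 - 43/10*e2 + 13/2*e12


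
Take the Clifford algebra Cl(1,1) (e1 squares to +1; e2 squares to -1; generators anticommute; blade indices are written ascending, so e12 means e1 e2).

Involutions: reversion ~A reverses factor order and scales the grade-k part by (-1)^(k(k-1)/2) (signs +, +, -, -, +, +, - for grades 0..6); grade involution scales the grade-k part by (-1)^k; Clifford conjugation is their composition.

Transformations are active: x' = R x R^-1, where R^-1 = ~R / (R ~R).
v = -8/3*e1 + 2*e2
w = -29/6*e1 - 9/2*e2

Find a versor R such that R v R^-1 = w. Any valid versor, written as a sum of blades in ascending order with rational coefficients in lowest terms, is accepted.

Reasoning: v^2 = w^2 = 28/9 since conjugation preserves the quadratic form; R = v + w = -15/2*e1 - 5/2*e2 is then valid when invertible, keeping its own part and reversing (v - w)/2.
Answer: -15/2*e1 - 5/2*e2


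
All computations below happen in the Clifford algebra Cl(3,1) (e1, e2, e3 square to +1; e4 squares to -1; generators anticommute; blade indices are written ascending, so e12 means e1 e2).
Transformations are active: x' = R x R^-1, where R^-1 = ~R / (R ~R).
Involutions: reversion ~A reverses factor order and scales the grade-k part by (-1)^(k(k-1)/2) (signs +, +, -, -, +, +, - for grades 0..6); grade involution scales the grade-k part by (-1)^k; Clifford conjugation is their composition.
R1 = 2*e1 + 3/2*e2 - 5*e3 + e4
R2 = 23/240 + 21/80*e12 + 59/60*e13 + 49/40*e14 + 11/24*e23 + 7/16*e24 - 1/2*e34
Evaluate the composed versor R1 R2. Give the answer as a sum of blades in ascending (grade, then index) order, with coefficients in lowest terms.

Distribute over the terms of R1 (each basis-blade product reordered to ascending indices, repeated generators contracted through their squares):
(2*e1) R2 = 23/120*e1 + 21/40*e2 + 59/30*e3 + 49/20*e4 + 11/12*e123 + 7/8*e124 - e134
(3/2*e2) R2 = -63/160*e1 + 23/160*e2 + 11/16*e3 + 21/32*e4 - 59/40*e123 - 147/80*e124 - 3/4*e234
(-5*e3) R2 = 59/12*e1 + 55/24*e2 - 23/48*e3 + 5/2*e4 - 21/16*e123 + 49/8*e134 + 35/16*e234
(e4) R2 = 49/40*e1 + 7/16*e2 - 1/2*e3 + 23/240*e4 + 21/80*e124 + 59/60*e134 + 11/24*e234
Summing the partial products and collecting blades:
Answer: 2851/480*e1 + 1631/480*e2 + 67/40*e3 + 2737/480*e4 - 449/240*e123 - 7/10*e124 + 733/120*e134 + 91/48*e234


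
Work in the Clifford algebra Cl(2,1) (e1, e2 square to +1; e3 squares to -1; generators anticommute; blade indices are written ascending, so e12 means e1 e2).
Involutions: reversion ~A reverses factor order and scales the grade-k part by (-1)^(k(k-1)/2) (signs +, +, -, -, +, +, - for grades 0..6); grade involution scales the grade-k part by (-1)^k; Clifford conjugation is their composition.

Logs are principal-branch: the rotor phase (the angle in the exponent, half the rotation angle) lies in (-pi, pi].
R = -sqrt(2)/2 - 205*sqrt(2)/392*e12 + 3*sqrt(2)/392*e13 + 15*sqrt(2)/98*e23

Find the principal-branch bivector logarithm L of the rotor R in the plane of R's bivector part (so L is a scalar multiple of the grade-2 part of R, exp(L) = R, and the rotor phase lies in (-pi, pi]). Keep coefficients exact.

The scalar part of R is -sqrt(2)/2, which fixes the principal-branch rotor phase; the unit plane is then the bivector part divided by the sine of that phase, and L is that plane scaled by the phase.
Concretely: cos(phase) = -sqrt(2)/2 gives phase = ±3*pi/4, and since phase/sin(phase) is even the sign is immaterial: L = (phase/sin(phase)) * <R>_2 = (3*sqrt(2)*pi/4) * <R>_2.
Answer: -615*pi/784*e12 + 9*pi/784*e13 + 45*pi/196*e23


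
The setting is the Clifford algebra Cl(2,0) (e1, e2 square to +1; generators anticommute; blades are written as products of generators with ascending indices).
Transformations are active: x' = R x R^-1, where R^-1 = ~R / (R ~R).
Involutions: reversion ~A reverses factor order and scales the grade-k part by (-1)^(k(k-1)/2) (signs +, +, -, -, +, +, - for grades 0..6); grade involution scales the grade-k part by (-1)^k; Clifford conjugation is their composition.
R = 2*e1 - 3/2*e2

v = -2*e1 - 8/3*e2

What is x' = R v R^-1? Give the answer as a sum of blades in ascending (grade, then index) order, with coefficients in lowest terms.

~R = 2*e1 - 3/2*e2, and R ~R = 25/4, so R^-1 = ~R / (25/4).
R v = -25/3*e1 e2
Answer: 2*e1 + 8/3*e2


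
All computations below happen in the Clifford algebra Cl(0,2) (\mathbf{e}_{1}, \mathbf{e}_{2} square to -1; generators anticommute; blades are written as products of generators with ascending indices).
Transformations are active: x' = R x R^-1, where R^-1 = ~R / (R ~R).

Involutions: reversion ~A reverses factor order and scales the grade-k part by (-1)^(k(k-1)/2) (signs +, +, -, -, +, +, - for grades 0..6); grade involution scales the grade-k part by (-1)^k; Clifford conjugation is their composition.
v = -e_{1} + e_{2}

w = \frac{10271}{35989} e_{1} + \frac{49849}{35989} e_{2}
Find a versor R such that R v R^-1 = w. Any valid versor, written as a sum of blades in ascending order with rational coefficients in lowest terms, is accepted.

Key observation: q(v) = q(w) = -2 (sandwiches preserve the norm), so R = v + w = -\frac{25718}{35989} e_{1} + \frac{85838}{35989} e_{2} works whenever it is invertible — the component of v along it is kept and (v - w)/2 reverses, sending v to w.
Answer: -\frac{25718}{35989} e_{1} + \frac{85838}{35989} e_{2}


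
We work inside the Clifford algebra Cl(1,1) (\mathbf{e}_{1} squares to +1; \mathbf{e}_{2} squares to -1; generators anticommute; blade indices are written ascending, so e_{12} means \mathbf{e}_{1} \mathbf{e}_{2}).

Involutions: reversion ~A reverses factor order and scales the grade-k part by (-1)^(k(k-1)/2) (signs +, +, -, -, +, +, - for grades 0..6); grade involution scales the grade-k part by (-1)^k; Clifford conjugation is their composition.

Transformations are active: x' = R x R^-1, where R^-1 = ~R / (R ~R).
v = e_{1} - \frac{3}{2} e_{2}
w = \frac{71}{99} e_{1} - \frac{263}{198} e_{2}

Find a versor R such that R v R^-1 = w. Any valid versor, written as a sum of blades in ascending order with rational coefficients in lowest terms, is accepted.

Reasoning: v^2 = w^2 = -\frac{5}{4} since conjugation preserves the quadratic form; R = v + w = \frac{170}{99} e_{1} - \frac{280}{99} e_{2} is then valid when invertible, keeping its own part and reversing (v - w)/2.
Answer: \frac{170}{99} e_{1} - \frac{280}{99} e_{2}


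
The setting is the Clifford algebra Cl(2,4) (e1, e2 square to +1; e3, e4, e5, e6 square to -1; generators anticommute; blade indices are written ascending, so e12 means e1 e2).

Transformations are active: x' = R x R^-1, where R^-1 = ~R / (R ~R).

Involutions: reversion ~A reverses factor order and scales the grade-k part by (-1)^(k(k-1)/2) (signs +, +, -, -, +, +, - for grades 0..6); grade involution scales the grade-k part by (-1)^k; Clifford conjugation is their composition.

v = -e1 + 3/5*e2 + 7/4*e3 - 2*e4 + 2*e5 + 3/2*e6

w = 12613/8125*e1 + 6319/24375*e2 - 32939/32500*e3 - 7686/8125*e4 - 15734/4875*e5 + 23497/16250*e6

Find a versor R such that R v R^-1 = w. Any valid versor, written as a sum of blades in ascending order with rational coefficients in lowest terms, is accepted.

Take R = v + w = 4488/8125*e1 + 20944/24375*e2 + 5984/8125*e3 - 23936/8125*e4 - 5984/4875*e5 + 23936/8125*e6. Because q(v) = q(w) = -4781/400, conjugation by R sends v exactly to w.
Answer: 4488/8125*e1 + 20944/24375*e2 + 5984/8125*e3 - 23936/8125*e4 - 5984/4875*e5 + 23936/8125*e6


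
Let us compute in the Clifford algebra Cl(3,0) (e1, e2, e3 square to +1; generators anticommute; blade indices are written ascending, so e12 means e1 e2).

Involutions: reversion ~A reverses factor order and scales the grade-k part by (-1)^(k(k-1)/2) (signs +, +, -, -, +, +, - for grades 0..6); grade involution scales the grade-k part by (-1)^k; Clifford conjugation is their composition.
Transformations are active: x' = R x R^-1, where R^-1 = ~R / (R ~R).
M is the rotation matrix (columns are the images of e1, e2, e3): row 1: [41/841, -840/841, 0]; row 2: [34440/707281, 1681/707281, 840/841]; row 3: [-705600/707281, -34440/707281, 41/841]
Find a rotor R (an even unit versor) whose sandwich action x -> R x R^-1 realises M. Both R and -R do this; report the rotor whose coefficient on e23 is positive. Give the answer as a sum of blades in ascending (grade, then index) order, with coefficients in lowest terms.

Method: write R = a + b12*e12 + b13*e13 + b23*e23 with a^2 + b12^2 + b13^2 + b23^2 = 1 (so R^-1 = ~R). Expanding the columns R e_j ~R gives tr M = 4a^2 - 1 and, from the antisymmetric part, M21 - M12 = -4a*b12, M13 - M31 = 4a*b13, M32 - M23 = -4a*b23.
Here tr M = 70643/707281, so a^2 = (1 + tr M)/4 = 194481/707281 and a = ±441/841. Taking a = 441/841: M21 - M12 = 740880/707281, M13 - M31 = 705600/707281, M32 - M23 = -740880/707281, giving b12 = -420/841, b13 = 400/841, b23 = 420/841, i.e. R = 441/841 - 420/841*e12 + 400/841*e13 + 420/841*e23.
Its e23 coefficient is already positive.
Answer: 441/841 - 420/841*e12 + 400/841*e13 + 420/841*e23. Recall the cover is two-to-one: with M of trace 70643/707281, both preimages act alike, and the stated e23 sign chooses the sheet.


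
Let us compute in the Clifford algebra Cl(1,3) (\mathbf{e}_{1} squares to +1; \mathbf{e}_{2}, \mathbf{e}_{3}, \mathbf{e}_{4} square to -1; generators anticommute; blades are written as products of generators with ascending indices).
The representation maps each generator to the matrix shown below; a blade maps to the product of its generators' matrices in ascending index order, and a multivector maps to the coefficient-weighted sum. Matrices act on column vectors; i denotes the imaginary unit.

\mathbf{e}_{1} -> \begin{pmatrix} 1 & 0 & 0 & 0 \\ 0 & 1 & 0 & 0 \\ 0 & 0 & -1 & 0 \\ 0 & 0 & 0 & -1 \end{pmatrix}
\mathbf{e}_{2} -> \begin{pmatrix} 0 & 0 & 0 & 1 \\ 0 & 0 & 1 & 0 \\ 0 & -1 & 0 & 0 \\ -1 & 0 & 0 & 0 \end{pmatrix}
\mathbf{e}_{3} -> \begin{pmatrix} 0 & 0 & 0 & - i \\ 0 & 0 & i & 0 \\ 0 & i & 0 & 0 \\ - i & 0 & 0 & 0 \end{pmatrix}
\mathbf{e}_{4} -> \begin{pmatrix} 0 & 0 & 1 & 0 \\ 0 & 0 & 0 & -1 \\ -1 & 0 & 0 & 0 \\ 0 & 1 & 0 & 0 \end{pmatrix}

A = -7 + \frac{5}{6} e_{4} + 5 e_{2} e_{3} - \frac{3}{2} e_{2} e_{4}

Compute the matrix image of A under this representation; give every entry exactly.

Bivector images (products of the table entries): rho(e_{2} e_{3}) = rho(\mathbf{e}_{2})rho(\mathbf{e}_{3}) = \begin{pmatrix} - i & 0 & 0 & 0 \\ 0 & i & 0 & 0 \\ 0 & 0 & - i & 0 \\ 0 & 0 & 0 & i \end{pmatrix}; rho(e_{2} e_{4}) = rho(\mathbf{e}_{2})rho(\mathbf{e}_{4}) = \begin{pmatrix} 0 & 1 & 0 & 0 \\ -1 & 0 & 0 & 0 \\ 0 & 0 & 0 & 1 \\ 0 & 0 & -1 & 0 \end{pmatrix}.
M = (-7)*1 + (\frac{5}{6})*rho(e_{4}) + (5)*rho(e_{2} e_{3}) + (-\frac{3}{2})*rho(e_{2} e_{4}), summed entrywise (1 is the identity matrix):
Answer: \begin{pmatrix} -7 - 5 i & - \frac{3}{2} & \frac{5}{6} & 0 \\ \frac{3}{2} & -7 + 5 i & 0 & - \frac{5}{6} \\ - \frac{5}{6} & 0 & -7 - 5 i & - \frac{3}{2} \\ 0 & \frac{5}{6} & \frac{3}{2} & -7 + 5 i \end{pmatrix}


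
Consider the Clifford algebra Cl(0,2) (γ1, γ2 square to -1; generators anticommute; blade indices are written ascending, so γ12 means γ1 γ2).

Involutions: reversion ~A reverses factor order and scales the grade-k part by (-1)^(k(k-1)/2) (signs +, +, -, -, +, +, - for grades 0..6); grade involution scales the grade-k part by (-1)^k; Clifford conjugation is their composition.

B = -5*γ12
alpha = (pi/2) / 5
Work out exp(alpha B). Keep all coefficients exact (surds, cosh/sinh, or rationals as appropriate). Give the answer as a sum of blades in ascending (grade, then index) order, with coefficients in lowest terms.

B^2 = (-5)^2*(γ12)^2 = 25*(-1) = -25 (a basis 2-blade squares to minus the product of its generators' squares).
B^2 = -25 — since the square is negative, the closed form is circular: l = 5, alpha*l = pi/2, so exp(alpha B) = cos(pi/2) + (sin(pi/2)/5)*B = 0 + (1/5)*B.
Answer: -γ12


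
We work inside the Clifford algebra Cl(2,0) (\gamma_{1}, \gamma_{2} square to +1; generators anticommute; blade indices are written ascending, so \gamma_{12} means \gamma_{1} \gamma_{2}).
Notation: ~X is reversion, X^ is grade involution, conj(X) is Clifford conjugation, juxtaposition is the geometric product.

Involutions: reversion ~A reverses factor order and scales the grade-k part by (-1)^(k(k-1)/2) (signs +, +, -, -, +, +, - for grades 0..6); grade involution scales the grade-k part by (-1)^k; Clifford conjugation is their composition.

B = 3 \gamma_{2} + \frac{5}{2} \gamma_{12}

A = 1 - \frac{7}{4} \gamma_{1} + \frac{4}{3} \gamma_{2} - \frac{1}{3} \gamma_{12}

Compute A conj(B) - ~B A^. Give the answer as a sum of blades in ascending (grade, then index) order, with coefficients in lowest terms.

first term: -\frac{29}{6} + \frac{13}{3} \gamma_{1} + \frac{11}{8} \gamma_{2} + \frac{11}{4} \gamma_{12}
second term: -\frac{29}{6} + \frac{13}{3} \gamma_{1} + \frac{59}{8} \gamma_{2} - \frac{31}{4} \gamma_{12}
Answer: -6 \gamma_{2} + \frac{21}{2} \gamma_{12}


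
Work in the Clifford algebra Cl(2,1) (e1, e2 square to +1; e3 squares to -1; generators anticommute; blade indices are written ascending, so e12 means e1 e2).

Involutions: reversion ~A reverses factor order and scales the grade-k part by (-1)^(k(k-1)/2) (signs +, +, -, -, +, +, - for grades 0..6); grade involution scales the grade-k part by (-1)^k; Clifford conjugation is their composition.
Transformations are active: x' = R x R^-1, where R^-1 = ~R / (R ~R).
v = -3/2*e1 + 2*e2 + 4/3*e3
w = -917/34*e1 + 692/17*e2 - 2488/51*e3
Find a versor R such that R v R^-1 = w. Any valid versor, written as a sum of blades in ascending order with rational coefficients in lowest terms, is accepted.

Key observation: q(v) = q(w) = 161/36 (sandwiches preserve the norm), so R = v + w = -484/17*e1 + 726/17*e2 - 2420/51*e3 works whenever it is invertible — the component of v along it is kept and (v - w)/2 reverses, sending v to w.
Answer: -484/17*e1 + 726/17*e2 - 2420/51*e3


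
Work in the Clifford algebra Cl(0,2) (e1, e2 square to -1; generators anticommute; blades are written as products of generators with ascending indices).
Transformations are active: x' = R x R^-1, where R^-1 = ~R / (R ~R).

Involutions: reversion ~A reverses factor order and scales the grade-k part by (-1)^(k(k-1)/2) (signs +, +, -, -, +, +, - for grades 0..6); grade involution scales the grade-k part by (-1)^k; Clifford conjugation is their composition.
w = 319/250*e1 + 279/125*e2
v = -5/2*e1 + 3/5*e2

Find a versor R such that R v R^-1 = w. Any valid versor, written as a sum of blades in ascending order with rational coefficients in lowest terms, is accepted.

The midline construction: v and w both square to -661/100, so reflecting in their sum -153/125*e1 + 354/125*e2 exchanges them.
Answer: -153/125*e1 + 354/125*e2
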